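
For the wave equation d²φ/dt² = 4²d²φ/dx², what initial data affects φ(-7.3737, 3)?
Domain of dependence: [-19.3737, 4.6263]. Signals travel at speed 4, so data within |x - -7.3737| ≤ 4·3 = 12 can reach the point.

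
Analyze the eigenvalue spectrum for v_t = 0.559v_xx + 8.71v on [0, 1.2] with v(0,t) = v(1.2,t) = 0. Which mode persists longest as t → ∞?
Eigenvalues: λₙ = 0.559n²π²/1.2² - 8.71.
First three modes:
  n=1: λ₁ = 0.559π²/1.2² - 8.71 ≈ -4.879
  n=2: λ₂ = 2.236π²/1.2² - 8.71 ≈ 6.615
  n=3: λ₃ = 5.031π²/1.2² - 8.71 ≈ 25.772
Since 0.559π²/1.2² ≈ 3.831 < 8.71, λ₁ < 0.
The n=1 mode grows fastest (−λₙ is largest for n=1) → dominates.
Asymptotic: v ~ c₁ sin(πx/1.2) e^{4.879t} (exponential growth at rate −λ₁ ≈ 4.879).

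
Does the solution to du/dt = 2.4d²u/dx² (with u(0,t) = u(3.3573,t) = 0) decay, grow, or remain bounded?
u → 0. Heat diffuses out through both boundaries.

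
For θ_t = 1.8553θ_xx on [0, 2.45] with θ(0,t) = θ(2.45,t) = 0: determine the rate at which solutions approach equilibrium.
Eigenvalues: λₙ = 1.8553n²π²/2.45².
First three modes:
  n=1: λ₁ = 1.8553π²/2.45² ≈ 3.051
  n=2: λ₂ = 7.4212π²/2.45² ≈ 12.202 (4× faster decay)
  n=3: λ₃ = 16.6977π²/2.45² ≈ 27.455 (9× faster decay)
As t → ∞, higher modes decay exponentially faster. The n=1 mode dominates: θ ~ c₁ sin(πx/2.45) e^{-λ₁t}.
Decay rate: λ₁ = 1.8553π²/2.45² ≈ 3.051.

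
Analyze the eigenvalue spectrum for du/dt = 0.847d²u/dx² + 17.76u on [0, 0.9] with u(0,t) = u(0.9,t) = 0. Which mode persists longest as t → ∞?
Eigenvalues: λₙ = 0.847n²π²/0.9² - 17.76.
First three modes:
  n=1: λ₁ = 0.847π²/0.9² - 17.76 ≈ -7.44
  n=2: λ₂ = 3.388π²/0.9² - 17.76 ≈ 23.522
  n=3: λ₃ = 7.623π²/0.9² - 17.76 ≈ 75.124
Since 0.847π²/0.9² ≈ 10.32 < 17.76, λ₁ < 0.
The n=1 mode grows fastest (−λₙ is largest for n=1) → dominates.
Asymptotic: u ~ c₁ sin(πx/0.9) e^{7.44t} (exponential growth at rate −λ₁ ≈ 7.44).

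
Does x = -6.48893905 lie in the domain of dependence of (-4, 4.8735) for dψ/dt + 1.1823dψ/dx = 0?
No. Only data at x = -9.76193905 affects (-4, 4.8735). Advection has one-way propagation along characteristics.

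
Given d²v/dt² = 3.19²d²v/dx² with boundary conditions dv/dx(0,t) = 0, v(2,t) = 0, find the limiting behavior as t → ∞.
v oscillates (no decay). Energy is conserved; the solution oscillates indefinitely as standing waves.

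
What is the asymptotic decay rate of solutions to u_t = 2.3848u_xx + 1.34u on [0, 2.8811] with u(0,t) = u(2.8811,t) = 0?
Eigenvalues: λₙ = 2.3848n²π²/2.8811² - 1.34.
First three modes:
  n=1: λ₁ = 2.3848π²/2.8811² - 1.34 ≈ 1.496
  n=2: λ₂ = 9.5392π²/2.8811² - 1.34 ≈ 10.002
  n=3: λ₃ = 21.4632π²/2.8811² - 1.34 ≈ 24.18
Since 2.3848π²/2.8811² ≈ 2.836 > 1.34, all λₙ > 0.
The n=1 mode decays slowest → dominates as t → ∞.
Asymptotic: u ~ c₁ sin(πx/2.8811) e^{-λ₁t} with decay rate λ₁ ≈ 1.496.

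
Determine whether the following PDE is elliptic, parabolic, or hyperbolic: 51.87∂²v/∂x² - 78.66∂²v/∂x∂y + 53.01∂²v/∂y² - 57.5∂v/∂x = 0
Coefficients: A = 51.87, B = -78.66, C = 53.01. B² - 4AC = -4811.1192, which is negative, so the equation is elliptic.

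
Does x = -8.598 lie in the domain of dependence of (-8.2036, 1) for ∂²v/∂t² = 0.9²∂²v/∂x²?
Yes. The domain of dependence is [-9.1036, -7.3036], and -8.598 ∈ [-9.1036, -7.3036].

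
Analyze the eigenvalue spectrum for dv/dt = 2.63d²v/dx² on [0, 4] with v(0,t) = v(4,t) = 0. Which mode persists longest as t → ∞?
Eigenvalues: λₙ = 2.63n²π²/4².
First three modes:
  n=1: λ₁ = 2.63π²/4² ≈ 1.622
  n=2: λ₂ = 10.52π²/4² ≈ 6.489 (4× faster decay)
  n=3: λ₃ = 23.67π²/4² ≈ 14.601 (9× faster decay)
As t → ∞, higher modes decay exponentially faster. The n=1 mode dominates: v ~ c₁ sin(πx/4) e^{-λ₁t}.
Decay rate: λ₁ = 2.63π²/4² ≈ 1.622.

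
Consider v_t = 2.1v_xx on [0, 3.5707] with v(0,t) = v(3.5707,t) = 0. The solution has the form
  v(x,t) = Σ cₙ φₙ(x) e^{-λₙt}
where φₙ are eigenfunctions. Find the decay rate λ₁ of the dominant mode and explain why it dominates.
Eigenvalues: λₙ = 2.1n²π²/3.5707².
First three modes:
  n=1: λ₁ = 2.1π²/3.5707² ≈ 1.626
  n=2: λ₂ = 8.4π²/3.5707² ≈ 6.502 (4× faster decay)
  n=3: λ₃ = 18.9π²/3.5707² ≈ 14.63 (9× faster decay)
As t → ∞, higher modes decay exponentially faster. The n=1 mode dominates: v ~ c₁ sin(πx/3.5707) e^{-λ₁t}.
Decay rate: λ₁ = 2.1π²/3.5707² ≈ 1.626.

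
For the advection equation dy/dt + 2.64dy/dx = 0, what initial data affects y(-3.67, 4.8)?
A single point: x = -16.342. The characteristic through (-3.67, 4.8) is x - 2.64t = const, so x = -3.67 - 2.64·4.8 = -16.342.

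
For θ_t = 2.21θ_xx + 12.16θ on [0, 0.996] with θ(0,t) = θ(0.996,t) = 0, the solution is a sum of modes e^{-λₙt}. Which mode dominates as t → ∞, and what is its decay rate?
Eigenvalues: λₙ = 2.21n²π²/0.996² - 12.16.
First three modes:
  n=1: λ₁ = 2.21π²/0.996² - 12.16 ≈ 9.827
  n=2: λ₂ = 8.84π²/0.996² - 12.16 ≈ 75.789
  n=3: λ₃ = 19.89π²/0.996² - 12.16 ≈ 185.726
Since 2.21π²/0.996² ≈ 21.987 > 12.16, all λₙ > 0.
The n=1 mode decays slowest → dominates as t → ∞.
Asymptotic: θ ~ c₁ sin(πx/0.996) e^{-λ₁t} with decay rate λ₁ ≈ 9.827.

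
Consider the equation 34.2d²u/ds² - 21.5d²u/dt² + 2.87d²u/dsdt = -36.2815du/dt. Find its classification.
Rewriting in standard form: 34.2d²u/ds² + 2.87d²u/dsdt - 21.5d²u/dt² + 36.2815du/dt = 0. Hyperbolic. (A = 34.2, B = 2.87, C = -21.5 gives B² - 4AC = 2949.4369.)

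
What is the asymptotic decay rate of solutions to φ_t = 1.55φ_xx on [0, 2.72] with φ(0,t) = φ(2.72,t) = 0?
Eigenvalues: λₙ = 1.55n²π²/2.72².
First three modes:
  n=1: λ₁ = 1.55π²/2.72² ≈ 2.068
  n=2: λ₂ = 6.2π²/2.72² ≈ 8.271 (4× faster decay)
  n=3: λ₃ = 13.95π²/2.72² ≈ 18.61 (9× faster decay)
As t → ∞, higher modes decay exponentially faster. The n=1 mode dominates: φ ~ c₁ sin(πx/2.72) e^{-λ₁t}.
Decay rate: λ₁ = 1.55π²/2.72² ≈ 2.068.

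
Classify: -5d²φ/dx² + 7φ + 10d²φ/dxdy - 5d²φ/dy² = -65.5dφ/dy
Rewriting in standard form: -5d²φ/dx² + 10d²φ/dxdy - 5d²φ/dy² + 65.5dφ/dy + 7φ = 0. Parabolic (discriminant = 0).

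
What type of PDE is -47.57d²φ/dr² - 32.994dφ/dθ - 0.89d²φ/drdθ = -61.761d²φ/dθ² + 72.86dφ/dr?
Rewriting in standard form: -47.57d²φ/dr² - 0.89d²φ/drdθ + 61.761d²φ/dθ² - 72.86dφ/dr - 32.994dφ/dθ = 0. With A = -47.57, B = -0.89, C = 61.761, the discriminant is 11752.67518. This is a hyperbolic PDE.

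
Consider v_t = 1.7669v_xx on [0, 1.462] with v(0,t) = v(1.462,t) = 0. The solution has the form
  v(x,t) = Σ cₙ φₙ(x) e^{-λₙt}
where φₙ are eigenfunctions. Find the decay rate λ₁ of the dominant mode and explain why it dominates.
Eigenvalues: λₙ = 1.7669n²π²/1.462².
First three modes:
  n=1: λ₁ = 1.7669π²/1.462² ≈ 8.159
  n=2: λ₂ = 7.0676π²/1.462² ≈ 32.634 (4× faster decay)
  n=3: λ₃ = 15.9021π²/1.462² ≈ 73.428 (9× faster decay)
As t → ∞, higher modes decay exponentially faster. The n=1 mode dominates: v ~ c₁ sin(πx/1.462) e^{-λ₁t}.
Decay rate: λ₁ = 1.7669π²/1.462² ≈ 8.159.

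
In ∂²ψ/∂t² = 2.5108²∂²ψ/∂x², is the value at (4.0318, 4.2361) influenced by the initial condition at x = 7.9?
Yes. The domain of dependence is [-6.60419988, 14.66779988], and 7.9 ∈ [-6.60419988, 14.66779988].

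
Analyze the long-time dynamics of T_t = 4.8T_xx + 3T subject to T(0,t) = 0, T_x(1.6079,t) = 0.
Long-time behavior: T → 0. Diffusion dominates reaction (r=3 < κπ²/(4L²)≈4.58); solution decays.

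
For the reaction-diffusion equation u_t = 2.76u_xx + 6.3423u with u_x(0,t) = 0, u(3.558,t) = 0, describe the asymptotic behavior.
u grows unboundedly. Reaction dominates diffusion (r=6.3423 > κπ²/(4L²)≈0.54); solution grows exponentially.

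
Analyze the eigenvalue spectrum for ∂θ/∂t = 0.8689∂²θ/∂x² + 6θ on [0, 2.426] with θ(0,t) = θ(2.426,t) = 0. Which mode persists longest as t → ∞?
Eigenvalues: λₙ = 0.8689n²π²/2.426² - 6.
First three modes:
  n=1: λ₁ = 0.8689π²/2.426² - 6 ≈ -4.543
  n=2: λ₂ = 3.4756π²/2.426² - 6 ≈ -0.172
  n=3: λ₃ = 7.8201π²/2.426² - 6 ≈ 7.114
Since 0.8689π²/2.426² ≈ 1.457 < 6, λ₁ < 0.
The n=1 mode grows fastest (−λₙ is largest for n=1) → dominates.
Asymptotic: θ ~ c₁ sin(πx/2.426) e^{4.543t} (exponential growth at rate −λ₁ ≈ 4.543).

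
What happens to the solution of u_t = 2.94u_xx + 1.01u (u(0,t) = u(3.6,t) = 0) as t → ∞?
u → 0. Diffusion dominates reaction (r=1.01 < κπ²/L²≈2.24); solution decays.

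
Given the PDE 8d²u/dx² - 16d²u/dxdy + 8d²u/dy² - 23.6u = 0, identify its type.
The second-order coefficients are A = 8, B = -16, C = 8. Since B² - 4AC = 0 = 0, this is a parabolic PDE.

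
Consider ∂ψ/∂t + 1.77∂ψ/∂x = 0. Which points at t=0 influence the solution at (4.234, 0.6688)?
A single point: x = 3.050224. The characteristic through (4.234, 0.6688) is x - 1.77t = const, so x = 4.234 - 1.77·0.6688 = 3.050224.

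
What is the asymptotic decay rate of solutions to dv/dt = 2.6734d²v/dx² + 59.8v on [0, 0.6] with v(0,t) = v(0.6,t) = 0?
Eigenvalues: λₙ = 2.6734n²π²/0.6² - 59.8.
First three modes:
  n=1: λ₁ = 2.6734π²/0.6² - 59.8 ≈ 13.493
  n=2: λ₂ = 10.6936π²/0.6² - 59.8 ≈ 233.371
  n=3: λ₃ = 24.0606π²/0.6² - 59.8 ≈ 599.835
Since 2.6734π²/0.6² ≈ 73.293 > 59.8, all λₙ > 0.
The n=1 mode decays slowest → dominates as t → ∞.
Asymptotic: v ~ c₁ sin(πx/0.6) e^{-λ₁t} with decay rate λ₁ ≈ 13.493.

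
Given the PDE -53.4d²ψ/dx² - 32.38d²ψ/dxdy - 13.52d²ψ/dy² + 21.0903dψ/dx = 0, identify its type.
The second-order coefficients are A = -53.4, B = -32.38, C = -13.52. Since B² - 4AC = -1839.4076 < 0, this is an elliptic PDE.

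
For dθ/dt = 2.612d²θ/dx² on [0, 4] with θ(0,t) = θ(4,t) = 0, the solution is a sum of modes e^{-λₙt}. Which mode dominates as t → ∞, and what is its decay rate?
Eigenvalues: λₙ = 2.612n²π²/4².
First three modes:
  n=1: λ₁ = 2.612π²/4² ≈ 1.611
  n=2: λ₂ = 10.448π²/4² ≈ 6.445 (4× faster decay)
  n=3: λ₃ = 23.508π²/4² ≈ 14.501 (9× faster decay)
As t → ∞, higher modes decay exponentially faster. The n=1 mode dominates: θ ~ c₁ sin(πx/4) e^{-λ₁t}.
Decay rate: λ₁ = 2.612π²/4² ≈ 1.611.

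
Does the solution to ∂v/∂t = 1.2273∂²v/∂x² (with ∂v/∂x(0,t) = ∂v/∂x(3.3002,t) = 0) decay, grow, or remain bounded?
v → constant (steady state). Heat is conserved (no flux at boundaries); solution approaches the spatial average.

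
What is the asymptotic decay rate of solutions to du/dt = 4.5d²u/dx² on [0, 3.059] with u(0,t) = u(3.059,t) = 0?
Eigenvalues: λₙ = 4.5n²π²/3.059².
First three modes:
  n=1: λ₁ = 4.5π²/3.059² ≈ 4.746
  n=2: λ₂ = 18π²/3.059² ≈ 18.985 (4× faster decay)
  n=3: λ₃ = 40.5π²/3.059² ≈ 42.717 (9× faster decay)
As t → ∞, higher modes decay exponentially faster. The n=1 mode dominates: u ~ c₁ sin(πx/3.059) e^{-λ₁t}.
Decay rate: λ₁ = 4.5π²/3.059² ≈ 4.746.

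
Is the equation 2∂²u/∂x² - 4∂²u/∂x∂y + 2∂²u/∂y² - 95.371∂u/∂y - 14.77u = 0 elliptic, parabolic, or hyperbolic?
Computing B² - 4AC with A = 2, B = -4, C = 2: discriminant = 0 (zero). Answer: parabolic.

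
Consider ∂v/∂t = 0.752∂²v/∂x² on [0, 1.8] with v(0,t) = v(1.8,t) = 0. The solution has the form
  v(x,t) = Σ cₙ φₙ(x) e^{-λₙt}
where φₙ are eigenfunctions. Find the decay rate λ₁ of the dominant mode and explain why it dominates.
Eigenvalues: λₙ = 0.752n²π²/1.8².
First three modes:
  n=1: λ₁ = 0.752π²/1.8² ≈ 2.291
  n=2: λ₂ = 3.008π²/1.8² ≈ 9.163 (4× faster decay)
  n=3: λ₃ = 6.768π²/1.8² ≈ 20.617 (9× faster decay)
As t → ∞, higher modes decay exponentially faster. The n=1 mode dominates: v ~ c₁ sin(πx/1.8) e^{-λ₁t}.
Decay rate: λ₁ = 0.752π²/1.8² ≈ 2.291.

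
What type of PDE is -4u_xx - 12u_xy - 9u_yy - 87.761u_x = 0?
With A = -4, B = -12, C = -9, the discriminant is 0. This is a parabolic PDE.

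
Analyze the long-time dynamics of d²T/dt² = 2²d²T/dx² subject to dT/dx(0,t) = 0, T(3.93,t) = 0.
Long-time behavior: T oscillates (no decay). Energy is conserved; the solution oscillates indefinitely as standing waves.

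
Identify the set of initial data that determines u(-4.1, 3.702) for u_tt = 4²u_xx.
Domain of dependence: [-18.908, 10.708]. Signals travel at speed 4, so data within |x - -4.1| ≤ 4·3.702 = 14.808 can reach the point.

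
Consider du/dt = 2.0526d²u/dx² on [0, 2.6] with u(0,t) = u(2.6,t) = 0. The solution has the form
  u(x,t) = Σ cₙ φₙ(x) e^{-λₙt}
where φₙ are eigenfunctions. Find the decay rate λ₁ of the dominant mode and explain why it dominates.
Eigenvalues: λₙ = 2.0526n²π²/2.6².
First three modes:
  n=1: λ₁ = 2.0526π²/2.6² ≈ 2.997
  n=2: λ₂ = 8.2104π²/2.6² ≈ 11.987 (4× faster decay)
  n=3: λ₃ = 18.4734π²/2.6² ≈ 26.971 (9× faster decay)
As t → ∞, higher modes decay exponentially faster. The n=1 mode dominates: u ~ c₁ sin(πx/2.6) e^{-λ₁t}.
Decay rate: λ₁ = 2.0526π²/2.6² ≈ 2.997.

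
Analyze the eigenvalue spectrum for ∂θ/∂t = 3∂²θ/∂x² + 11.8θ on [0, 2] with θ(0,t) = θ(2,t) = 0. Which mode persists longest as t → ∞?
Eigenvalues: λₙ = 3n²π²/2² - 11.8.
First three modes:
  n=1: λ₁ = 3π²/2² - 11.8 ≈ -4.398
  n=2: λ₂ = 12π²/2² - 11.8 ≈ 17.809
  n=3: λ₃ = 27π²/2² - 11.8 ≈ 54.82
Since 3π²/2² ≈ 7.402 < 11.8, λ₁ < 0.
The n=1 mode grows fastest (−λₙ is largest for n=1) → dominates.
Asymptotic: θ ~ c₁ sin(πx/2) e^{4.398t} (exponential growth at rate −λ₁ ≈ 4.398).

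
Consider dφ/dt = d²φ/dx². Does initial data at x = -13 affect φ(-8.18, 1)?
Yes, for any finite x. The heat equation has infinite propagation speed, so all initial data affects all points at any t > 0.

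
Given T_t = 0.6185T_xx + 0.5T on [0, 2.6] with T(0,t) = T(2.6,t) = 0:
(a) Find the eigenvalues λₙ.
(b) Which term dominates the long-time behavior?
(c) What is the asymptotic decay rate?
Eigenvalues: λₙ = 0.6185n²π²/2.6² - 0.5.
First three modes:
  n=1: λ₁ = 0.6185π²/2.6² - 0.5 ≈ 0.403
  n=2: λ₂ = 2.474π²/2.6² - 0.5 ≈ 3.112
  n=3: λ₃ = 5.5665π²/2.6² - 0.5 ≈ 7.627
Since 0.6185π²/2.6² ≈ 0.903 > 0.5, all λₙ > 0.
The n=1 mode decays slowest → dominates as t → ∞.
Asymptotic: T ~ c₁ sin(πx/2.6) e^{-λ₁t} with decay rate λ₁ ≈ 0.403.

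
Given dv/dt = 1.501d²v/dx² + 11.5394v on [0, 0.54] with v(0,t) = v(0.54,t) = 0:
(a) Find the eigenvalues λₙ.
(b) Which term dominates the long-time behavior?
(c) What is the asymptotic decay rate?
Eigenvalues: λₙ = 1.501n²π²/0.54² - 11.5394.
First three modes:
  n=1: λ₁ = 1.501π²/0.54² - 11.5394 ≈ 39.264
  n=2: λ₂ = 6.004π²/0.54² - 11.5394 ≈ 191.674
  n=3: λ₃ = 13.509π²/0.54² - 11.5394 ≈ 445.691
Since 1.501π²/0.54² ≈ 50.803 > 11.5394, all λₙ > 0.
The n=1 mode decays slowest → dominates as t → ∞.
Asymptotic: v ~ c₁ sin(πx/0.54) e^{-λ₁t} with decay rate λ₁ ≈ 39.264.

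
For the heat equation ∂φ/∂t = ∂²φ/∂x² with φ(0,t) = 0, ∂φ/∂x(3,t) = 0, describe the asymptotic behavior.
φ → 0. Heat escapes through the Dirichlet boundary.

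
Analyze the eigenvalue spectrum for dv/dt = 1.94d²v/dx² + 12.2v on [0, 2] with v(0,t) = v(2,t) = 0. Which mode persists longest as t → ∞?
Eigenvalues: λₙ = 1.94n²π²/2² - 12.2.
First three modes:
  n=1: λ₁ = 1.94π²/2² - 12.2 ≈ -7.413
  n=2: λ₂ = 7.76π²/2² - 12.2 ≈ 6.947
  n=3: λ₃ = 17.46π²/2² - 12.2 ≈ 30.881
Since 1.94π²/2² ≈ 4.787 < 12.2, λ₁ < 0.
The n=1 mode grows fastest (−λₙ is largest for n=1) → dominates.
Asymptotic: v ~ c₁ sin(πx/2) e^{7.413t} (exponential growth at rate −λ₁ ≈ 7.413).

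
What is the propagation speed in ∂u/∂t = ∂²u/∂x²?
Infinite. The heat equation is parabolic, not hyperbolic, so disturbances propagate instantly.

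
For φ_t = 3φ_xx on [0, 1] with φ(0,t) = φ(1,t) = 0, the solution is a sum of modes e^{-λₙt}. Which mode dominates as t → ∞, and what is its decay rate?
Eigenvalues: λₙ = 3n²π².
First three modes:
  n=1: λ₁ = 3π² ≈ 29.609
  n=2: λ₂ = 12π² ≈ 118.435 (4× faster decay)
  n=3: λ₃ = 27π² ≈ 266.479 (9× faster decay)
As t → ∞, higher modes decay exponentially faster. The n=1 mode dominates: φ ~ c₁ sin(πx) e^{-λ₁t}.
Decay rate: λ₁ = 3π² ≈ 29.609.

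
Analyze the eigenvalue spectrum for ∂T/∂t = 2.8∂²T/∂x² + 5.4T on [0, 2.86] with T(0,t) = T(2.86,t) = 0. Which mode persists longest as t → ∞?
Eigenvalues: λₙ = 2.8n²π²/2.86² - 5.4.
First three modes:
  n=1: λ₁ = 2.8π²/2.86² - 5.4 ≈ -2.021
  n=2: λ₂ = 11.2π²/2.86² - 5.4 ≈ 8.114
  n=3: λ₃ = 25.2π²/2.86² - 5.4 ≈ 25.007
Since 2.8π²/2.86² ≈ 3.379 < 5.4, λ₁ < 0.
The n=1 mode grows fastest (−λₙ is largest for n=1) → dominates.
Asymptotic: T ~ c₁ sin(πx/2.86) e^{2.021t} (exponential growth at rate −λ₁ ≈ 2.021).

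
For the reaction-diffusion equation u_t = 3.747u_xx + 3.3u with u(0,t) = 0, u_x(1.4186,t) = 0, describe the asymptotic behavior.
u → 0. Diffusion dominates reaction (r=3.3 < κπ²/(4L²)≈4.59); solution decays.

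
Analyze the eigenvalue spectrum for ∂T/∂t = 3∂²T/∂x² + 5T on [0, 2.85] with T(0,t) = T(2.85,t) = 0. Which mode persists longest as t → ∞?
Eigenvalues: λₙ = 3n²π²/2.85² - 5.
First three modes:
  n=1: λ₁ = 3π²/2.85² - 5 ≈ -1.355
  n=2: λ₂ = 12π²/2.85² - 5 ≈ 9.581
  n=3: λ₃ = 27π²/2.85² - 5 ≈ 27.808
Since 3π²/2.85² ≈ 3.645 < 5, λ₁ < 0.
The n=1 mode grows fastest (−λₙ is largest for n=1) → dominates.
Asymptotic: T ~ c₁ sin(πx/2.85) e^{1.355t} (exponential growth at rate −λ₁ ≈ 1.355).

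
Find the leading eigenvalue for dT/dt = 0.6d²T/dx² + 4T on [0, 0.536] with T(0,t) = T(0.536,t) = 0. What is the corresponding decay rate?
Eigenvalues: λₙ = 0.6n²π²/0.536² - 4.
First three modes:
  n=1: λ₁ = 0.6π²/0.536² - 4 ≈ 16.612
  n=2: λ₂ = 2.4π²/0.536² - 4 ≈ 78.448
  n=3: λ₃ = 5.4π²/0.536² - 4 ≈ 181.509
Since 0.6π²/0.536² ≈ 20.612 > 4, all λₙ > 0.
The n=1 mode decays slowest → dominates as t → ∞.
Asymptotic: T ~ c₁ sin(πx/0.536) e^{-λ₁t} with decay rate λ₁ ≈ 16.612.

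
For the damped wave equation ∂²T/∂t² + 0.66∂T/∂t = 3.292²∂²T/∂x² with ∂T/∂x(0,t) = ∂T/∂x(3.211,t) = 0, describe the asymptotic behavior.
T → constant (steady state). Damping (γ=0.66) dissipates the nonconstant modes; with Neumann BCs the spatial average obeys M''+γM'=0 and tends to a finite limit.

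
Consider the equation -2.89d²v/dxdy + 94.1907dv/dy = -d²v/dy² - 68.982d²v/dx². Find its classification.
Rewriting in standard form: 68.982d²v/dx² - 2.89d²v/dxdy + d²v/dy² + 94.1907dv/dy = 0. Elliptic. (A = 68.982, B = -2.89, C = 1 gives B² - 4AC = -267.5759.)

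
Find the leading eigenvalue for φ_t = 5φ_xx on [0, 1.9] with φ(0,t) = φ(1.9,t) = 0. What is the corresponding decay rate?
Eigenvalues: λₙ = 5n²π²/1.9².
First three modes:
  n=1: λ₁ = 5π²/1.9² ≈ 13.67
  n=2: λ₂ = 20π²/1.9² ≈ 54.679 (4× faster decay)
  n=3: λ₃ = 45π²/1.9² ≈ 123.028 (9× faster decay)
As t → ∞, higher modes decay exponentially faster. The n=1 mode dominates: φ ~ c₁ sin(πx/1.9) e^{-λ₁t}.
Decay rate: λ₁ = 5π²/1.9² ≈ 13.67.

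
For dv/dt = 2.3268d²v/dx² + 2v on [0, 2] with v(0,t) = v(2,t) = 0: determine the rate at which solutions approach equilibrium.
Eigenvalues: λₙ = 2.3268n²π²/2² - 2.
First three modes:
  n=1: λ₁ = 2.3268π²/2² - 2 ≈ 3.741
  n=2: λ₂ = 9.3072π²/2² - 2 ≈ 20.965
  n=3: λ₃ = 20.9412π²/2² - 2 ≈ 49.67
Since 2.3268π²/2² ≈ 5.741 > 2, all λₙ > 0.
The n=1 mode decays slowest → dominates as t → ∞.
Asymptotic: v ~ c₁ sin(πx/2) e^{-λ₁t} with decay rate λ₁ ≈ 3.741.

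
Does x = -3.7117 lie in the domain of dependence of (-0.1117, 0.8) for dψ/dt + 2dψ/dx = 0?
No. Only data at x = -1.7117 affects (-0.1117, 0.8). Advection has one-way propagation along characteristics.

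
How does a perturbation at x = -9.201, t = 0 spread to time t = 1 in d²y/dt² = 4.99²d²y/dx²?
Domain of influence: [-14.191, -4.211]. Data at x = -9.201 spreads outward at speed 4.99.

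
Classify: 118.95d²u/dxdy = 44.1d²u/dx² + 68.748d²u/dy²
Rewriting in standard form: -44.1d²u/dx² + 118.95d²u/dxdy - 68.748d²u/dy² = 0. Hyperbolic (discriminant = 2021.9553).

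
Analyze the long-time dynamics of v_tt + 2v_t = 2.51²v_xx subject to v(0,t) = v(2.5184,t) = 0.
Long-time behavior: v → 0. Damping (γ=2) dissipates energy; oscillations decay exponentially.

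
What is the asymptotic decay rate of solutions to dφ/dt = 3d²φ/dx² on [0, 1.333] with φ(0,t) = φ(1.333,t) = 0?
Eigenvalues: λₙ = 3n²π²/1.333².
First three modes:
  n=1: λ₁ = 3π²/1.333² ≈ 16.663
  n=2: λ₂ = 12π²/1.333² ≈ 66.653 (4× faster decay)
  n=3: λ₃ = 27π²/1.333² ≈ 149.97 (9× faster decay)
As t → ∞, higher modes decay exponentially faster. The n=1 mode dominates: φ ~ c₁ sin(πx/1.333) e^{-λ₁t}.
Decay rate: λ₁ = 3π²/1.333² ≈ 16.663.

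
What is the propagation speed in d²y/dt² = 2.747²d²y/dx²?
Speed = 2.747. Information travels along characteristics x = x₀ ± 2.747t.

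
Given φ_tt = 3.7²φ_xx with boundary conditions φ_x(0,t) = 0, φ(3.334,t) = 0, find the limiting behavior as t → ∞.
φ oscillates (no decay). Energy is conserved; the solution oscillates indefinitely as standing waves.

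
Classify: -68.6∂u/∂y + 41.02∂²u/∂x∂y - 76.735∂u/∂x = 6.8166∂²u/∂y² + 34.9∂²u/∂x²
Rewriting in standard form: -34.9∂²u/∂x² + 41.02∂²u/∂x∂y - 6.8166∂²u/∂y² - 76.735∂u/∂x - 68.6∂u/∂y = 0. Hyperbolic (discriminant = 731.04304).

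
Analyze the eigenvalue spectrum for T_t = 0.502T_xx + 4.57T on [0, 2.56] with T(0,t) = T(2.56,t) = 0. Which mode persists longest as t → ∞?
Eigenvalues: λₙ = 0.502n²π²/2.56² - 4.57.
First three modes:
  n=1: λ₁ = 0.502π²/2.56² - 4.57 ≈ -3.814
  n=2: λ₂ = 2.008π²/2.56² - 4.57 ≈ -1.546
  n=3: λ₃ = 4.518π²/2.56² - 4.57 ≈ 2.234
Since 0.502π²/2.56² ≈ 0.756 < 4.57, λ₁ < 0.
The n=1 mode grows fastest (−λₙ is largest for n=1) → dominates.
Asymptotic: T ~ c₁ sin(πx/2.56) e^{3.814t} (exponential growth at rate −λ₁ ≈ 3.814).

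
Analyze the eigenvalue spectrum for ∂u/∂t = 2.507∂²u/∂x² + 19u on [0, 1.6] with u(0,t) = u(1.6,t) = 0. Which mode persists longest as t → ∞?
Eigenvalues: λₙ = 2.507n²π²/1.6² - 19.
First three modes:
  n=1: λ₁ = 2.507π²/1.6² - 19 ≈ -9.335
  n=2: λ₂ = 10.028π²/1.6² - 19 ≈ 19.661
  n=3: λ₃ = 22.563π²/1.6² - 19 ≈ 67.987
Since 2.507π²/1.6² ≈ 9.665 < 19, λ₁ < 0.
The n=1 mode grows fastest (−λₙ is largest for n=1) → dominates.
Asymptotic: u ~ c₁ sin(πx/1.6) e^{9.335t} (exponential growth at rate −λ₁ ≈ 9.335).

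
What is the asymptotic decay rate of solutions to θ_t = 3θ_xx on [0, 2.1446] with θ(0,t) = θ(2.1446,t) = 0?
Eigenvalues: λₙ = 3n²π²/2.1446².
First three modes:
  n=1: λ₁ = 3π²/2.1446² ≈ 6.438
  n=2: λ₂ = 12π²/2.1446² ≈ 25.751 (4× faster decay)
  n=3: λ₃ = 27π²/2.1446² ≈ 57.939 (9× faster decay)
As t → ∞, higher modes decay exponentially faster. The n=1 mode dominates: θ ~ c₁ sin(πx/2.1446) e^{-λ₁t}.
Decay rate: λ₁ = 3π²/2.1446² ≈ 6.438.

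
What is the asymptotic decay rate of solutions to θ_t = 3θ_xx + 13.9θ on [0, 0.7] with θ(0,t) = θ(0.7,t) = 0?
Eigenvalues: λₙ = 3n²π²/0.7² - 13.9.
First three modes:
  n=1: λ₁ = 3π²/0.7² - 13.9 ≈ 46.526
  n=2: λ₂ = 12π²/0.7² - 13.9 ≈ 227.805
  n=3: λ₃ = 27π²/0.7² - 13.9 ≈ 529.935
Since 3π²/0.7² ≈ 60.426 > 13.9, all λₙ > 0.
The n=1 mode decays slowest → dominates as t → ∞.
Asymptotic: θ ~ c₁ sin(πx/0.7) e^{-λ₁t} with decay rate λ₁ ≈ 46.526.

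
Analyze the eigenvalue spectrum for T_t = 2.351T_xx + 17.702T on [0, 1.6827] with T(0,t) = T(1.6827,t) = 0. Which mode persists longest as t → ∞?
Eigenvalues: λₙ = 2.351n²π²/1.6827² - 17.702.
First three modes:
  n=1: λ₁ = 2.351π²/1.6827² - 17.702 ≈ -9.507
  n=2: λ₂ = 9.404π²/1.6827² - 17.702 ≈ 15.077
  n=3: λ₃ = 21.159π²/1.6827² - 17.702 ≈ 56.051
Since 2.351π²/1.6827² ≈ 8.195 < 17.702, λ₁ < 0.
The n=1 mode grows fastest (−λₙ is largest for n=1) → dominates.
Asymptotic: T ~ c₁ sin(πx/1.6827) e^{9.507t} (exponential growth at rate −λ₁ ≈ 9.507).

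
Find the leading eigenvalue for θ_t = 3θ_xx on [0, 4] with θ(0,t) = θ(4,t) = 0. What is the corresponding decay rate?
Eigenvalues: λₙ = 3n²π²/4².
First three modes:
  n=1: λ₁ = 3π²/4² ≈ 1.851
  n=2: λ₂ = 12π²/4² ≈ 7.402 (4× faster decay)
  n=3: λ₃ = 27π²/4² ≈ 16.655 (9× faster decay)
As t → ∞, higher modes decay exponentially faster. The n=1 mode dominates: θ ~ c₁ sin(πx/4) e^{-λ₁t}.
Decay rate: λ₁ = 3π²/4² ≈ 1.851.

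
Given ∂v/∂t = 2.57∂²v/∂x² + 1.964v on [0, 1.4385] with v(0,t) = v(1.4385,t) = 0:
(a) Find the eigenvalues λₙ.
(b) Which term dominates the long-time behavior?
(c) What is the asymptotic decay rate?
Eigenvalues: λₙ = 2.57n²π²/1.4385² - 1.964.
First three modes:
  n=1: λ₁ = 2.57π²/1.4385² - 1.964 ≈ 10.294
  n=2: λ₂ = 10.28π²/1.4385² - 1.964 ≈ 47.067
  n=3: λ₃ = 23.13π²/1.4385² - 1.964 ≈ 108.356
Since 2.57π²/1.4385² ≈ 12.258 > 1.964, all λₙ > 0.
The n=1 mode decays slowest → dominates as t → ∞.
Asymptotic: v ~ c₁ sin(πx/1.4385) e^{-λ₁t} with decay rate λ₁ ≈ 10.294.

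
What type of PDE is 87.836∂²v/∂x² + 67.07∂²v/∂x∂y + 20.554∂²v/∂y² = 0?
With A = 87.836, B = 67.07, C = 20.554, the discriminant is -2723.139676. This is an elliptic PDE.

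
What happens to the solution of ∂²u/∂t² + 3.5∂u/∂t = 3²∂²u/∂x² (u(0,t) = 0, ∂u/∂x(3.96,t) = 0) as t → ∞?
u → 0. Damping (γ=3.5) dissipates energy; oscillations decay exponentially.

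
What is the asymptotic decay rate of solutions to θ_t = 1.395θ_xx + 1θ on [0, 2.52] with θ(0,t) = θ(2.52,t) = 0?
Eigenvalues: λₙ = 1.395n²π²/2.52² - 1.
First three modes:
  n=1: λ₁ = 1.395π²/2.52² - 1 ≈ 1.168
  n=2: λ₂ = 5.58π²/2.52² - 1 ≈ 7.672
  n=3: λ₃ = 12.555π²/2.52² - 1 ≈ 18.513
Since 1.395π²/2.52² ≈ 2.168 > 1, all λₙ > 0.
The n=1 mode decays slowest → dominates as t → ∞.
Asymptotic: θ ~ c₁ sin(πx/2.52) e^{-λ₁t} with decay rate λ₁ ≈ 1.168.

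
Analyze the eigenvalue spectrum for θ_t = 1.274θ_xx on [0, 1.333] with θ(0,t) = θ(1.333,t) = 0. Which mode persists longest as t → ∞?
Eigenvalues: λₙ = 1.274n²π²/1.333².
First three modes:
  n=1: λ₁ = 1.274π²/1.333² ≈ 7.076
  n=2: λ₂ = 5.096π²/1.333² ≈ 28.305 (4× faster decay)
  n=3: λ₃ = 11.466π²/1.333² ≈ 63.687 (9× faster decay)
As t → ∞, higher modes decay exponentially faster. The n=1 mode dominates: θ ~ c₁ sin(πx/1.333) e^{-λ₁t}.
Decay rate: λ₁ = 1.274π²/1.333² ≈ 7.076.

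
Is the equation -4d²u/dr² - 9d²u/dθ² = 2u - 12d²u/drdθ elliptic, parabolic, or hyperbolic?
Rewriting in standard form: -4d²u/dr² + 12d²u/drdθ - 9d²u/dθ² - 2u = 0. Computing B² - 4AC with A = -4, B = 12, C = -9: discriminant = 0 (zero). Answer: parabolic.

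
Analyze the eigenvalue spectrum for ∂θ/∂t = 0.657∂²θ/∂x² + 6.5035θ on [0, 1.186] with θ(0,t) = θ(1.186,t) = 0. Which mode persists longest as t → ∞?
Eigenvalues: λₙ = 0.657n²π²/1.186² - 6.5035.
First three modes:
  n=1: λ₁ = 0.657π²/1.186² - 6.5035 ≈ -1.894
  n=2: λ₂ = 2.628π²/1.186² - 6.5035 ≈ 11.936
  n=3: λ₃ = 5.913π²/1.186² - 6.5035 ≈ 34.986
Since 0.657π²/1.186² ≈ 4.61 < 6.5035, λ₁ < 0.
The n=1 mode grows fastest (−λₙ is largest for n=1) → dominates.
Asymptotic: θ ~ c₁ sin(πx/1.186) e^{1.894t} (exponential growth at rate −λ₁ ≈ 1.894).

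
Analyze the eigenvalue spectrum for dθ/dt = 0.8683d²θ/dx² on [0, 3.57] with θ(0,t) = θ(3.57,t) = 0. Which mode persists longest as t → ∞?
Eigenvalues: λₙ = 0.8683n²π²/3.57².
First three modes:
  n=1: λ₁ = 0.8683π²/3.57² ≈ 0.672
  n=2: λ₂ = 3.4732π²/3.57² ≈ 2.69 (4× faster decay)
  n=3: λ₃ = 7.8147π²/3.57² ≈ 6.052 (9× faster decay)
As t → ∞, higher modes decay exponentially faster. The n=1 mode dominates: θ ~ c₁ sin(πx/3.57) e^{-λ₁t}.
Decay rate: λ₁ = 0.8683π²/3.57² ≈ 0.672.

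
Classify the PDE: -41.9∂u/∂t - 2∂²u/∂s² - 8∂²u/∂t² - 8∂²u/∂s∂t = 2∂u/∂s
Rewriting in standard form: -2∂²u/∂s² - 8∂²u/∂s∂t - 8∂²u/∂t² - 2∂u/∂s - 41.9∂u/∂t = 0. A = -2, B = -8, C = -8. Discriminant B² - 4AC = 0. Since 0 = 0, parabolic.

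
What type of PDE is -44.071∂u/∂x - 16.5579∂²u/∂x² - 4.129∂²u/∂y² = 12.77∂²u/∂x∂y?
Rewriting in standard form: -16.5579∂²u/∂x² - 12.77∂²u/∂x∂y - 4.129∂²u/∂y² - 44.071∂u/∂x = 0. With A = -16.5579, B = -12.77, C = -4.129, the discriminant is -110.3973764. This is an elliptic PDE.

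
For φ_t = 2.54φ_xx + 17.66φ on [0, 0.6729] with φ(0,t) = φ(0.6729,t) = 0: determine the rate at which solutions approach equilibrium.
Eigenvalues: λₙ = 2.54n²π²/0.6729² - 17.66.
First three modes:
  n=1: λ₁ = 2.54π²/0.6729² - 17.66 ≈ 37.705
  n=2: λ₂ = 10.16π²/0.6729² - 17.66 ≈ 203.799
  n=3: λ₃ = 22.86π²/0.6729² - 17.66 ≈ 480.622
Since 2.54π²/0.6729² ≈ 55.365 > 17.66, all λₙ > 0.
The n=1 mode decays slowest → dominates as t → ∞.
Asymptotic: φ ~ c₁ sin(πx/0.6729) e^{-λ₁t} with decay rate λ₁ ≈ 37.705.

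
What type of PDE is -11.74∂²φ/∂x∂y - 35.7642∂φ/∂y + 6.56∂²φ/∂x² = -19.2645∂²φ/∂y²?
Rewriting in standard form: 6.56∂²φ/∂x² - 11.74∂²φ/∂x∂y + 19.2645∂²φ/∂y² - 35.7642∂φ/∂y = 0. With A = 6.56, B = -11.74, C = 19.2645, the discriminant is -367.67288. This is an elliptic PDE.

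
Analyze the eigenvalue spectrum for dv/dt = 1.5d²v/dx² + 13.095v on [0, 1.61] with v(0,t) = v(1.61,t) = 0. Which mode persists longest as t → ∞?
Eigenvalues: λₙ = 1.5n²π²/1.61² - 13.095.
First three modes:
  n=1: λ₁ = 1.5π²/1.61² - 13.095 ≈ -7.384
  n=2: λ₂ = 6π²/1.61² - 13.095 ≈ 9.75
  n=3: λ₃ = 13.5π²/1.61² - 13.095 ≈ 38.307
Since 1.5π²/1.61² ≈ 5.711 < 13.095, λ₁ < 0.
The n=1 mode grows fastest (−λₙ is largest for n=1) → dominates.
Asymptotic: v ~ c₁ sin(πx/1.61) e^{7.384t} (exponential growth at rate −λ₁ ≈ 7.384).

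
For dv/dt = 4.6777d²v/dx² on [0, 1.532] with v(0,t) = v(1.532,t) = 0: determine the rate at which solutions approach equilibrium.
Eigenvalues: λₙ = 4.6777n²π²/1.532².
First three modes:
  n=1: λ₁ = 4.6777π²/1.532² ≈ 19.67
  n=2: λ₂ = 18.7108π²/1.532² ≈ 78.682 (4× faster decay)
  n=3: λ₃ = 42.0993π²/1.532² ≈ 177.034 (9× faster decay)
As t → ∞, higher modes decay exponentially faster. The n=1 mode dominates: v ~ c₁ sin(πx/1.532) e^{-λ₁t}.
Decay rate: λ₁ = 4.6777π²/1.532² ≈ 19.67.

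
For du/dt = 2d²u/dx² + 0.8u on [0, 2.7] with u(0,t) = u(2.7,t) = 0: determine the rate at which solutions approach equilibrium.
Eigenvalues: λₙ = 2n²π²/2.7² - 0.8.
First three modes:
  n=1: λ₁ = 2π²/2.7² - 0.8 ≈ 1.908
  n=2: λ₂ = 8π²/2.7² - 0.8 ≈ 10.031
  n=3: λ₃ = 18π²/2.7² - 0.8 ≈ 23.569
Since 2π²/2.7² ≈ 2.708 > 0.8, all λₙ > 0.
The n=1 mode decays slowest → dominates as t → ∞.
Asymptotic: u ~ c₁ sin(πx/2.7) e^{-λ₁t} with decay rate λ₁ ≈ 1.908.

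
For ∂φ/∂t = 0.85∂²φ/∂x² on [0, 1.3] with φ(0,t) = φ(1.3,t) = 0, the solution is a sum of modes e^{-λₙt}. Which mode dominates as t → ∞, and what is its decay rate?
Eigenvalues: λₙ = 0.85n²π²/1.3².
First three modes:
  n=1: λ₁ = 0.85π²/1.3² ≈ 4.964
  n=2: λ₂ = 3.4π²/1.3² ≈ 19.856 (4× faster decay)
  n=3: λ₃ = 7.65π²/1.3² ≈ 44.676 (9× faster decay)
As t → ∞, higher modes decay exponentially faster. The n=1 mode dominates: φ ~ c₁ sin(πx/1.3) e^{-λ₁t}.
Decay rate: λ₁ = 0.85π²/1.3² ≈ 4.964.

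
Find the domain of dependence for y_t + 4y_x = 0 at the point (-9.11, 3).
A single point: x = -21.11. The characteristic through (-9.11, 3) is x - 4t = const, so x = -9.11 - 4·3 = -21.11.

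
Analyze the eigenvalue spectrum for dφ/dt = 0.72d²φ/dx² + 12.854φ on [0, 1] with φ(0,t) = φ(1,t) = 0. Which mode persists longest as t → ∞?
Eigenvalues: λₙ = 0.72n²π²/1² - 12.854.
First three modes:
  n=1: λ₁ = 0.72π² - 12.854 ≈ -5.748
  n=2: λ₂ = 2.88π² - 12.854 ≈ 15.57
  n=3: λ₃ = 6.48π² - 12.854 ≈ 51.101
Since 0.72π² ≈ 7.106 < 12.854, λ₁ < 0.
The n=1 mode grows fastest (−λₙ is largest for n=1) → dominates.
Asymptotic: φ ~ c₁ sin(πx/1) e^{5.748t} (exponential growth at rate −λ₁ ≈ 5.748).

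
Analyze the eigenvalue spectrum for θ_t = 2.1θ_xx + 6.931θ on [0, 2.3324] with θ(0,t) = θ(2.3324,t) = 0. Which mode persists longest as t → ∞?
Eigenvalues: λₙ = 2.1n²π²/2.3324² - 6.931.
First three modes:
  n=1: λ₁ = 2.1π²/2.3324² - 6.931 ≈ -3.121
  n=2: λ₂ = 8.4π²/2.3324² - 6.931 ≈ 8.309
  n=3: λ₃ = 18.9π²/2.3324² - 6.931 ≈ 27.358
Since 2.1π²/2.3324² ≈ 3.81 < 6.931, λ₁ < 0.
The n=1 mode grows fastest (−λₙ is largest for n=1) → dominates.
Asymptotic: θ ~ c₁ sin(πx/2.3324) e^{3.121t} (exponential growth at rate −λ₁ ≈ 3.121).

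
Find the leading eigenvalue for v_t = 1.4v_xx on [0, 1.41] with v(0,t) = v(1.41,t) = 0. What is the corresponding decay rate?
Eigenvalues: λₙ = 1.4n²π²/1.41².
First three modes:
  n=1: λ₁ = 1.4π²/1.41² ≈ 6.95
  n=2: λ₂ = 5.6π²/1.41² ≈ 27.8 (4× faster decay)
  n=3: λ₃ = 12.6π²/1.41² ≈ 62.551 (9× faster decay)
As t → ∞, higher modes decay exponentially faster. The n=1 mode dominates: v ~ c₁ sin(πx/1.41) e^{-λ₁t}.
Decay rate: λ₁ = 1.4π²/1.41² ≈ 6.95.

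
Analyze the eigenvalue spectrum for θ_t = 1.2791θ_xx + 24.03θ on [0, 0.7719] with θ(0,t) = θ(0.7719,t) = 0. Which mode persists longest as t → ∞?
Eigenvalues: λₙ = 1.2791n²π²/0.7719² - 24.03.
First three modes:
  n=1: λ₁ = 1.2791π²/0.7719² - 24.03 ≈ -2.842
  n=2: λ₂ = 5.1164π²/0.7719² - 24.03 ≈ 60.72
  n=3: λ₃ = 11.5119π²/0.7719² - 24.03 ≈ 166.659
Since 1.2791π²/0.7719² ≈ 21.188 < 24.03, λ₁ < 0.
The n=1 mode grows fastest (−λₙ is largest for n=1) → dominates.
Asymptotic: θ ~ c₁ sin(πx/0.7719) e^{2.842t} (exponential growth at rate −λ₁ ≈ 2.842).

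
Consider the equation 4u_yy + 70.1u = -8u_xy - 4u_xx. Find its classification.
Rewriting in standard form: 4u_xx + 8u_xy + 4u_yy + 70.1u = 0. Parabolic. (A = 4, B = 8, C = 4 gives B² - 4AC = 0.)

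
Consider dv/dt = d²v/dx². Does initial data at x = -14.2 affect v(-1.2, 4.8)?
Yes, for any finite x. The heat equation has infinite propagation speed, so all initial data affects all points at any t > 0.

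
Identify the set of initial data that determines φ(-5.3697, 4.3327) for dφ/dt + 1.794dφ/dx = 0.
A single point: x = -13.1425638. The characteristic through (-5.3697, 4.3327) is x - 1.794t = const, so x = -5.3697 - 1.794·4.3327 = -13.1425638.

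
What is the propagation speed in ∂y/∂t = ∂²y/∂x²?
Infinite. The heat equation is parabolic, not hyperbolic, so disturbances propagate instantly.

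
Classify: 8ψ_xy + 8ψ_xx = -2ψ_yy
Rewriting in standard form: 8ψ_xx + 8ψ_xy + 2ψ_yy = 0. Parabolic (discriminant = 0).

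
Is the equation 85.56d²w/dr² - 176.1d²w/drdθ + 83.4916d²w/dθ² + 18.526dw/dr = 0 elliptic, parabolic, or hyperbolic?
Computing B² - 4AC with A = 85.56, B = -176.1, C = 83.4916: discriminant = 2437.044816 (positive). Answer: hyperbolic.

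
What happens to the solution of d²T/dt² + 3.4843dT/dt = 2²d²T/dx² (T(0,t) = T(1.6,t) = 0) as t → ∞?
T → 0. Damping (γ=3.4843) dissipates energy; oscillations decay exponentially.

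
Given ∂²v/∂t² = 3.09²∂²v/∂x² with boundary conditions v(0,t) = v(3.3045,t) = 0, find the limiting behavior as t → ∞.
v oscillates (no decay). Energy is conserved; the solution oscillates indefinitely as standing waves.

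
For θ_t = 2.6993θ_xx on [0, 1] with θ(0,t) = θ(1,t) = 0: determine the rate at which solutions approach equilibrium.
Eigenvalues: λₙ = 2.6993n²π².
First three modes:
  n=1: λ₁ = 2.6993π² ≈ 26.641
  n=2: λ₂ = 10.7972π² ≈ 106.564 (4× faster decay)
  n=3: λ₃ = 24.2937π² ≈ 239.769 (9× faster decay)
As t → ∞, higher modes decay exponentially faster. The n=1 mode dominates: θ ~ c₁ sin(πx) e^{-λ₁t}.
Decay rate: λ₁ = 2.6993π² ≈ 26.641.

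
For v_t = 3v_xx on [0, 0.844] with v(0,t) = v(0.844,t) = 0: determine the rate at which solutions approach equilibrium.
Eigenvalues: λₙ = 3n²π²/0.844².
First three modes:
  n=1: λ₁ = 3π²/0.844² ≈ 41.566
  n=2: λ₂ = 12π²/0.844² ≈ 166.263 (4× faster decay)
  n=3: λ₃ = 27π²/0.844² ≈ 374.092 (9× faster decay)
As t → ∞, higher modes decay exponentially faster. The n=1 mode dominates: v ~ c₁ sin(πx/0.844) e^{-λ₁t}.
Decay rate: λ₁ = 3π²/0.844² ≈ 41.566.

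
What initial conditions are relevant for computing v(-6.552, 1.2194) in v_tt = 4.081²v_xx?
Domain of dependence: [-11.5283714, -1.5756286]. Signals travel at speed 4.081, so data within |x - -6.552| ≤ 4.081·1.2194 = 4.9763714 can reach the point.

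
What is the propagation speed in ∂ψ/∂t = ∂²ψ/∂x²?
Infinite. The heat equation is parabolic, not hyperbolic, so disturbances propagate instantly.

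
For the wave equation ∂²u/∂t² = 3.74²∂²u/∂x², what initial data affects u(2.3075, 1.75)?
Domain of dependence: [-4.2375, 8.8525]. Signals travel at speed 3.74, so data within |x - 2.3075| ≤ 3.74·1.75 = 6.545 can reach the point.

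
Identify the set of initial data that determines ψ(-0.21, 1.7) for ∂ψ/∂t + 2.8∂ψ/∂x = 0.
A single point: x = -4.97. The characteristic through (-0.21, 1.7) is x - 2.8t = const, so x = -0.21 - 2.8·1.7 = -4.97.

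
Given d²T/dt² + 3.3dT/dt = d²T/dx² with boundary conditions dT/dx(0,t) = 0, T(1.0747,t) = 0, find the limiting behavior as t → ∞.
T → 0. Damping (γ=3.3) dissipates energy; oscillations decay exponentially.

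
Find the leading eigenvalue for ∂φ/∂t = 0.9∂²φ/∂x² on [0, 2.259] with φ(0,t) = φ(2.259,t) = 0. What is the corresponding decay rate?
Eigenvalues: λₙ = 0.9n²π²/2.259².
First three modes:
  n=1: λ₁ = 0.9π²/2.259² ≈ 1.741
  n=2: λ₂ = 3.6π²/2.259² ≈ 6.963 (4× faster decay)
  n=3: λ₃ = 8.1π²/2.259² ≈ 15.666 (9× faster decay)
As t → ∞, higher modes decay exponentially faster. The n=1 mode dominates: φ ~ c₁ sin(πx/2.259) e^{-λ₁t}.
Decay rate: λ₁ = 0.9π²/2.259² ≈ 1.741.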